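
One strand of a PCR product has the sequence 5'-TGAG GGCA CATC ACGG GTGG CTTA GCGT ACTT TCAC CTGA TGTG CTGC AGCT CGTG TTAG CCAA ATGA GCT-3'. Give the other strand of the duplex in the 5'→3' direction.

Pairing A↔T and G↔C gives ACTCCCGTGTAGTGCCCACCGAATCGCATGAAAGTGGACTACACGACGTCGAGCACAATCGGTTTACTCGA, running 3'→5'. Reverse for the 5'→3' convention.

5'-AGCTCATTTGGCTAACACGAGCTGCAGCACATCAGGTGAAAGTACGCTAAGCCACCCGTGATGTGCCCTCA-3'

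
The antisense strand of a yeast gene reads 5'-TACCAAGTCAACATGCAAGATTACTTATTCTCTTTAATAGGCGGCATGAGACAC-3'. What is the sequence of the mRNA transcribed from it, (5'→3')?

5'-GUGUCUCAUGCCGCCUAUUAAAGAGAAUAAGUAAUCUUGCAUGUUGACUUGGUA-3'

RNA polymerase reads the template 3'→5' and synthesizes mRNA 5'→3' by base-pairing (A→U, T→A, G↔C). The complement of the template is ATGGTTCAGTTGTACGTTCTAATGAATAAGAGAAATTATCCGCCGTACTCTGTG; antiparallel, so 5'→3' the coding strand is GTGTCTCATGCCGCCTATTAAAGAGAATAAGTAATCTTGCATGTTGACTTGGTA. Replace T with U for the mRNA.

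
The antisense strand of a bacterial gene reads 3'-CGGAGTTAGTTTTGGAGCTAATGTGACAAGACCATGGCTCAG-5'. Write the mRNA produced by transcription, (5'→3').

5′-GCCUCAAUCAAAACCUCGAUUACACUGUUCUGGUACCGAGUC-3′

Reading the template 3'→5' as shown, RNA polymerase pairs each base (A→U, T→A, G↔C) to build mRNA 5'→3' directly.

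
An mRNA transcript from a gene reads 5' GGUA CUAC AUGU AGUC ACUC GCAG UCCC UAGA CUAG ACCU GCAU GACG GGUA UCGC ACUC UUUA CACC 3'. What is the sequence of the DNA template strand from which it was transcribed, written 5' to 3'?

5'-GGTGTAAAGAGTGCGATACCCGTCATGCAGGTCTAGTCTAGGGACTGCGAGTGACTACATGTAGTACC-3'

Replace U with T to get the coding DNA strand: GGTACTACATGTAGTCACTCGCAGTCCCTAGACTAGACCTGCATGACGGGTATCGCACTCTTTACACC. The template strand is its reverse complement (complement CCATGATGTACATCAGTGAGCGTCAGGGATCTGATCTGGACGTACTGCCCATAGCGTGAGAAATGTGG, then reverse).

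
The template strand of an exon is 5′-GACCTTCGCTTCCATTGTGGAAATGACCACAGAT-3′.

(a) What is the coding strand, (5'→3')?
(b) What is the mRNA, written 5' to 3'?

(a) 5'-ATCTGTGGTCATTTCCACAATGGAAGCGAAGGTC-3'
(b) 5'-AUCUGUGGUCAUUUCCACAAUGGAAGCGAAGGUC-3'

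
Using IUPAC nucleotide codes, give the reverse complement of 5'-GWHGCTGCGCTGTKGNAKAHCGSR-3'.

5'-YSCGDTMTNCMACAGCGCAGCDWC-3'

Standard pairs A↔T, G↔C; ambiguity codes pair R↔Y, K↔M, W↔W, S↔S, H↔D, N↔N. Complement (CWDCGACGCGACAMCNTMTDGCSY), then reverse for 5'→3'.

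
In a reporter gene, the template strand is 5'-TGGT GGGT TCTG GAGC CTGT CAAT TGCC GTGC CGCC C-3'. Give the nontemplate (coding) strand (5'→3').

5'-GGGCGGCACGGCAATTGACAGGCTCCAGAACCCACCA-3'

The coding strand is complementary and antiparallel to the template: take the complement (A↔T, G↔C) and reverse.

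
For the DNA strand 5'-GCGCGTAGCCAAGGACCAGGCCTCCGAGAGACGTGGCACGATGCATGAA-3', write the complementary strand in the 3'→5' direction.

Base-pairing A↔T, G↔C gives the complement. The complementary strand is antiparallel, so paired with a 5'→3' strand it runs 3'→5'.

3'-CGCGCATCGGTTCCTGGTCCGGAGGCTCTCTGCACCGTGCTACGTACTT-5'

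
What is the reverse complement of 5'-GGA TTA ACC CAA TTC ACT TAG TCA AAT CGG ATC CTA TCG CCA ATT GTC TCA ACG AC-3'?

5′-GTCGTTGAGACAATTGGCGATAGGATCCGATTTGACTAAGTGAATTGGGTTAATCC-3′

Complement each base (A↔T, G↔C): CCTAATTGGGTTAAGTGAATCAGTTTAGCCTAGGATAGCGGTTAACAGAGTTGCTG. Then reverse.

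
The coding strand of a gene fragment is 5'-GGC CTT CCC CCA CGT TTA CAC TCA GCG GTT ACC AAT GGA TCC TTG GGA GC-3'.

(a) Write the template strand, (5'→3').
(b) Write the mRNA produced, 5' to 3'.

(a) 5'-GCTCCCAAGGATCCATTGGTAACCGCTGAGTGTAAACGTGGGGGAAGGCC-3'
(b) 5'-GGCCUUCCCCCACGUUUACACUCAGCGGUUACCAAUGGAUCCUUGGGAGC-3'

(a) The template strand is the reverse complement of the coding strand: complement CCGGAAGGGGGTGCAAATGTGAGTCGCCAATGGTTACCTAGGAACCCTCG, then reverse.
(b) mRNA matches the coding strand with T→U.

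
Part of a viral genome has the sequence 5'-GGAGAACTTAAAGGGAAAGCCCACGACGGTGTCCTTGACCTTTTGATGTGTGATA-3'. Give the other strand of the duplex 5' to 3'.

The complement of GGAGAACTTAAAGGGAAAGCCCACGACGGTGTCCTTGACCTTTTGATGTGTGATA is CCTCTTGAATTTCCCTTTCGGGTGCTGCCACAGGAACTGGAAAACTACACACTAT (A↔T, G↔C). DNA strands are antiparallel, so the complementary strand runs 3'→5'; reversing gives the 5'→3' form.

5'-TATCACACATCAAAAGGTCAAGGACACCGTCGTGGGCTTTCCCTTTAAGTTCTCC-3'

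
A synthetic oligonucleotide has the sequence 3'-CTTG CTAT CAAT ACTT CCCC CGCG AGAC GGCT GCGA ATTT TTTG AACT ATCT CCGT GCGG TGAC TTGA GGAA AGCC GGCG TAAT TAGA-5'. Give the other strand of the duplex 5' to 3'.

5'-GAACGATAGTTATGAAGGGGGCGCTCTGCCGACGCTTAAAAAACTTGATAGAGGCACGCCACTGAACTCCTTTCGGCCGCATTAATCT-3'

The strand is given 3'→5', so its complement runs 5'→3' in the same left-to-right order: pair each base A↔T, G↔C.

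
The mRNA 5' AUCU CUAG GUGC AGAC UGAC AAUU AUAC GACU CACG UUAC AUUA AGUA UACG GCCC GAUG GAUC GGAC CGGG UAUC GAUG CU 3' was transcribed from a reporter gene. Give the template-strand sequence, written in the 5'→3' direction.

5'-AGCATCGATACCCGGTCCGATCCATCGGGCCGTATACTTAATGTAACGTGAGTCGTATAATTGTCAGTCTGCACCTAGAGAT-3'

Replace U with T to get the coding DNA strand: ATCTCTAGGTGCAGACTGACAATTATACGACTCACGTTACATTAAGTATACGGCCCGATGGATCGGACCGGGTATCGATGCT. The template strand is its reverse complement (complement TAGAGATCCACGTCTGACTGTTAATATGCTGAGTGCAATGTAATTCATATGCCGGGCTACCTAGCCTGGCCCATAGCTACGA, then reverse).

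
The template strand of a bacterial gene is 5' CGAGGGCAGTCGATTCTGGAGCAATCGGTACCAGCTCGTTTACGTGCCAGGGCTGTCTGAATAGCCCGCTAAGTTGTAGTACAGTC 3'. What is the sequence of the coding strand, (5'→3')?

5'-GACTGTACTACAACTTAGCGGGCTATTCAGACAGCCCTGGCACGTAAACGAGCTGGTACCGATTGCTCCAGAATCGACTGCCCTCG-3'

The coding strand is complementary and antiparallel to the template: take the complement (A↔T, G↔C) and reverse.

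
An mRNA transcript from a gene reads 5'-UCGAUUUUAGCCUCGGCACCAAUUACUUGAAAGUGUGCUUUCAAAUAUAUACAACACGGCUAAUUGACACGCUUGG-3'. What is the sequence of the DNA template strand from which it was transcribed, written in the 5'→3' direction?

5'-CCAAGCGTGTCAATTAGCCGTGTTGTATATATTTGAAAGCACACTTTCAAGTAATTGGTGCCGAGGCTAAAATCGA-3'

Replace U with T to get the coding DNA strand: TCGATTTTAGCCTCGGCACCAATTACTTGAAAGTGTGCTTTCAAATATATACAACACGGCTAATTGACACGCTTGG. The template strand is its reverse complement (complement AGCTAAAATCGGAGCCGTGGTTAATGAACTTTCACACGAAAGTTTATATATGTTGTGCCGATTAACTGTGCGAACC, then reverse).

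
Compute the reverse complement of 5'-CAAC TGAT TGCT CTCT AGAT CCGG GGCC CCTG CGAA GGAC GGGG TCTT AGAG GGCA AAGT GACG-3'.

5'-CGTCACTTTGCCCTCTAAGACCCCGTCCTTCGCAGGGGCCCCGGATCTAGAGAGCAATCAGTTG-3'

Reading the sequence 3'→5' and pairing each base (A↔T, G↔C) gives the reverse complement directly.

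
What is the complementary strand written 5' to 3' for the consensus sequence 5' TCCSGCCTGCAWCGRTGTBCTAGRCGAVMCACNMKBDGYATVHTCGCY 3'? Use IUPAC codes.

5'-RGCGADBATRCHVMKNGTGKBTCGYCTAGVACAYCGWTGCAGGCSGGA-3'

Standard pairs A↔T, G↔C; ambiguity codes pair R↔Y, M↔K, W↔W, S↔S, B↔V, D↔H, N↔N. Complement (AGGSCGGACGTWGCYACAVGATCYGCTBKGTGNKMVHCRTABDAGCGR), then reverse for 5'→3'.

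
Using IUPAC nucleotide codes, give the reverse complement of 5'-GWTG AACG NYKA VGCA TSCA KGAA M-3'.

Standard pairs A↔T, G↔C; ambiguity codes pair Y↔R, M↔K, W↔W, S↔S, V↔B, N↔N. Complement (CWACTTGCNRMTBCGTASGTMCTTK), then reverse for 5'→3'.

5'-KTTCMTGSATGCBTMRNCGTTCAWC-3'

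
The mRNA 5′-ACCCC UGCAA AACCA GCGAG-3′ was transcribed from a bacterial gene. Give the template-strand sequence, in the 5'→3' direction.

5'-CTCGCTGGTTTTGCAGGGGT-3'

Replace U with T to get the coding DNA strand: ACCCCTGCAAAACCAGCGAG. The template strand is its reverse complement (complement TGGGGACGTTTTGGTCGCTC, then reverse).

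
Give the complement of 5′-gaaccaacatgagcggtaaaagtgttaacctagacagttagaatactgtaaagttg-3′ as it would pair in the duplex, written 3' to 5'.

Base-pairing A↔T, G↔C gives the complement. The complementary strand is antiparallel, so paired with a 5'→3' strand it runs 3'→5'.

3'-CTTGGTTGTACTCGCCATTTTCACAATTGGATCTGTCAATCTTATGACATTTCAAC-5'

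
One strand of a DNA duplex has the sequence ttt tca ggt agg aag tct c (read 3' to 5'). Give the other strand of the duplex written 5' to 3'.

The strand is given 3'→5', so its complement runs 5'→3' in the same left-to-right order: pair each base A↔T, G↔C.

5'-AAAAGTCCATCCTTCAGAG-3'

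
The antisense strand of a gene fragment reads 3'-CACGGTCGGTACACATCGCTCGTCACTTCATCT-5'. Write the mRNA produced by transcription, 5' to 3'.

Reading the template 3'→5' as shown, RNA polymerase pairs each base (A→U, T→A, G↔C) to build mRNA 5'→3' directly.

5′-GUGCCAGCCAUGUGUAGCGAGCAGUGAAGUAGA-3′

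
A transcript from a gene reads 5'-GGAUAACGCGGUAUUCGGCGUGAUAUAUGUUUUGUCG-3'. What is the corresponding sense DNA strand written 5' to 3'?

The coding DNA strand has the same 5'→3' sequence as the mRNA with U replaced by T.

5′-GGATAACGCGGTATTCGGCGTGATATATGTTTTGTCG-3′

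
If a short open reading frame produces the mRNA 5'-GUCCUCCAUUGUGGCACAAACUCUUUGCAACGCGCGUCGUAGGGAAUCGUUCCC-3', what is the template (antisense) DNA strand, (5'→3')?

5'-GGGAACGATTCCCTACGACGCGCGTTGCAAAGAGTTTGTGCCACAATGGAGGAC-3'

Replace U with T to get the coding DNA strand: GTCCTCCATTGTGGCACAAACTCTTTGCAACGCGCGTCGTAGGGAATCGTTCCC. The template strand is its reverse complement (complement CAGGAGGTAACACCGTGTTTGAGAAACGTTGCGCGCAGCATCCCTTAGCAAGGG, then reverse).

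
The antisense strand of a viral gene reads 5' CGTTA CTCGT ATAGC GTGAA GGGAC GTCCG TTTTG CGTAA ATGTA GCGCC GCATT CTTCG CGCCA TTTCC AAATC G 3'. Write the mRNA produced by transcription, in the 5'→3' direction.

RNA polymerase reads the template 3'→5' and synthesizes mRNA 5'→3' by base-pairing (A→U, T→A, G↔C). The complement of the template is GCAATGAGCATATCGCACTTCCCTGCAGGCAAAACGCATTTACATCGCGGCGTAAGAAGCGCGGTAAAGGTTTAGC; antiparallel, so 5'→3' the coding strand is CGATTTGGAAATGGCGCGAAGAATGCGGCGCTACATTTACGCAAAACGGACGTCCCTTCACGCTATACGAGTAACG. Replace T with U for the mRNA.

5'-CGAUUUGGAAAUGGCGCGAAGAAUGCGGCGCUACAUUUACGCAAAACGGACGUCCCUUCACGCUAUACGAGUAACG-3'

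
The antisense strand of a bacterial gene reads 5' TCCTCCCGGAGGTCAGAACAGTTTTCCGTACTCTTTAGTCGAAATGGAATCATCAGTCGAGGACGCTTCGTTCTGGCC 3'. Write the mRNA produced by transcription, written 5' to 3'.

5'-GGCCAGAACGAAGCGUCCUCGACUGAUGAUUCCAUUUCGACUAAAGAGUACGGAAAACUGUUCUGACCUCCGGGAGGA-3'

The mRNA has the sequence of the coding strand (reverse complement of the template) with T→U. Reverse complement of TCCTCCCGGAGGTCAGAACAGTTTTCCGTACTCTTTAGTCGAAATGGAATCATCAGTCGAGGACGCTTCGTTCTGGCC is GGCCAGAACGAAGCGTCCTCGACTGATGATTCCATTTCGACTAAAGAGTACGGAAAACTGTTCTGACCTCCGGGAGGA; then T→U.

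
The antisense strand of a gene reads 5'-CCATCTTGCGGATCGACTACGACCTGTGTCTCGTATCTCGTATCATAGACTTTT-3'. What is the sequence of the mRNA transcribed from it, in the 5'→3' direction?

RNA polymerase reads the template 3'→5' and synthesizes mRNA 5'→3' by base-pairing (A→U, T→A, G↔C). The complement of the template is GGTAGAACGCCTAGCTGATGCTGGACACAGAGCATAGAGCATAGTATCTGAAAA; antiparallel, so 5'→3' the coding strand is AAAAGTCTATGATACGAGATACGAGACACAGGTCGTAGTCGATCCGCAAGATGG. Replace T with U for the mRNA.

5'-AAAAGUCUAUGAUACGAGAUACGAGACACAGGUCGUAGUCGAUCCGCAAGAUGG-3'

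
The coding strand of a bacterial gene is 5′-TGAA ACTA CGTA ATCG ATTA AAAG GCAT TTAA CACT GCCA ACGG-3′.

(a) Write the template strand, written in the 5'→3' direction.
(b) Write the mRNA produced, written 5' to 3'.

(a) The template strand is the reverse complement of the coding strand: complement ACTTTGATGCATTAGCTAATTTTCCGTAAATTGTGACGGTTGCC, then reverse.
(b) mRNA matches the coding strand with T→U.

(a) 5'-CCGTTGGCAGTGTTAAATGCCTTTTAATCGATTACGTAGTTTCA-3'
(b) 5'-UGAAACUACGUAAUCGAUUAAAAGGCAUUUAACACUGCCAACGG-3'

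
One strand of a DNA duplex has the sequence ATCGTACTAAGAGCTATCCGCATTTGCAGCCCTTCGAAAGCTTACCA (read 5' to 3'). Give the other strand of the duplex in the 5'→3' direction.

The complement of ATCGTACTAAGAGCTATCCGCATTTGCAGCCCTTCGAAAGCTTACCA is TAGCATGATTCTCGATAGGCGTAAACGTCGGGAAGCTTTCGAATGGT (A↔T, G↔C). DNA strands are antiparallel, so the complementary strand runs 3'→5'; reversing gives the 5'→3' form.

5′-TGGTAAGCTTTCGAAGGGCTGCAAATGCGGATAGCTCTTAGTACGAT-3′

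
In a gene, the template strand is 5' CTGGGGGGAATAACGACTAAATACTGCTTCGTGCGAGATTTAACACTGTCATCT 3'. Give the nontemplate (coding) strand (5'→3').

5'-AGATGACAGTGTTAAATCTCGCACGAAGCAGTATTTAGTCGTTATTCCCCCCAG-3'

The coding strand is complementary and antiparallel to the template: take the complement (A↔T, G↔C) and reverse.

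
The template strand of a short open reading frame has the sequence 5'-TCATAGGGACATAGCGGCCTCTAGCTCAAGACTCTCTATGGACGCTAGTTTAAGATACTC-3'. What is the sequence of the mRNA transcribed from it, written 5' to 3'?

RNA polymerase reads the template 3'→5' and synthesizes mRNA 5'→3' by base-pairing (A→U, T→A, G↔C). The complement of the template is AGTATCCCTGTATCGCCGGAGATCGAGTTCTGAGAGATACCTGCGATCAAATTCTATGAG; antiparallel, so 5'→3' the coding strand is GAGTATCTTAAACTAGCGTCCATAGAGAGTCTTGAGCTAGAGGCCGCTATGTCCCTATGA. Replace T with U for the mRNA.

5'-GAGUAUCUUAAACUAGCGUCCAUAGAGAGUCUUGAGCUAGAGGCCGCUAUGUCCCUAUGA-3'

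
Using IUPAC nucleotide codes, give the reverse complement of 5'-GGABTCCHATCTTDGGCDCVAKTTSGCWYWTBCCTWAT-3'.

5'-ATWAGGVAWRWGCSAAMTBGHGCCHAAGATDGGAVTCC-3'

Standard pairs A↔T, G↔C; ambiguity codes pair Y↔R, K↔M, W↔W, S↔S, B↔V, D↔H. Complement (CCTVAGGDTAGAAHCCGHGBTMAASCGWRWAVGGAWTA), then reverse for 5'→3'.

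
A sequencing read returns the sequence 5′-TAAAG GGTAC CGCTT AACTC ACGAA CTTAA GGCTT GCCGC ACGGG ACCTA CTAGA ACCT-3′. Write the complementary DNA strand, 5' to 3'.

Pairing A↔T and G↔C gives ATTTCCCATGGCGAATTGAGTGCTTGAATTCCGAACGGCGTGCCCTGGATGATCTTGGA, running 3'→5'. Reverse for the 5'→3' convention.

5'-AGGTTCTAGTAGGTCCCGTGCGGCAAGCCTTAAGTTCGTGAGTTAAGCGGTACCCTTTA-3'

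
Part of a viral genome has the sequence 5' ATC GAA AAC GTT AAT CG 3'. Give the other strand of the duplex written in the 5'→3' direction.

5'-CGATTAACGTTTTCGAT-3'

Pairing A↔T and G↔C gives TAGCTTTTGCAATTAGC, running 3'→5'. Reverse for the 5'→3' convention.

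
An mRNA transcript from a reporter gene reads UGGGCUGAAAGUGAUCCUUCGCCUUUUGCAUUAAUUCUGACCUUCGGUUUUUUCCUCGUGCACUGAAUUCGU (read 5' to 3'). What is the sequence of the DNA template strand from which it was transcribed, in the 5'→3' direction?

5'-ACGAATTCAGTGCACGAGGAAAAAACCGAAGGTCAGAATTAATGCAAAAGGCGAAGGATCACTTTCAGCCCA-3'

Replace U with T to get the coding DNA strand: TGGGCTGAAAGTGATCCTTCGCCTTTTGCATTAATTCTGACCTTCGGTTTTTTCCTCGTGCACTGAATTCGT. The template strand is its reverse complement (complement ACCCGACTTTCACTAGGAAGCGGAAAACGTAATTAAGACTGGAAGCCAAAAAAGGAGCACGTGACTTAAGCA, then reverse).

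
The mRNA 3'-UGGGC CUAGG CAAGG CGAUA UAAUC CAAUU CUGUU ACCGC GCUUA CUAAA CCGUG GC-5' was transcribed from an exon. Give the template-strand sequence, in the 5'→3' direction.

5'-ACCCGGATCCGTTCCGCTATATTAGGTTAAGACAATGGCGCGAATGATTTGGCACCG-3'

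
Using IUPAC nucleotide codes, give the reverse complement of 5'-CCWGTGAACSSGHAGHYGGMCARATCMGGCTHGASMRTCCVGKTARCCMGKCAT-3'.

5'-ATGMCKGGYTAMCBGGAYKSTCDAGCCKGATYTGKCCRDCTDCSSGTTCACWGG-3'

Standard pairs A↔T, G↔C; ambiguity codes pair R↔Y, M↔K, W↔W, S↔S, H↔D, V↔B. Complement (GGWCACTTGSSCDTCDRCCKGTYTAGKCCGADCTSKYAGGBCMATYGGKCMGTA), then reverse for 5'→3'.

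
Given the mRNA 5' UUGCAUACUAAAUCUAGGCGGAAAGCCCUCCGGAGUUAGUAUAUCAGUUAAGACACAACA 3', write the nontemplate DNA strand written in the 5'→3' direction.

The coding DNA strand has the same 5'→3' sequence as the mRNA with U replaced by T.

5'-TTGCATACTAAATCTAGGCGGAAAGCCCTCCGGAGTTAGTATATCAGTTAAGACACAACA-3'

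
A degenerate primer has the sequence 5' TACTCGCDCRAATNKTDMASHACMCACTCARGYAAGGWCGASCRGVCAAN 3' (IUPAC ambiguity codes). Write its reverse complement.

5'-NTTGBCYGSTCGWCCTTRCYTGAGTGKGTDSTKHAMNATTYGHGCGAGTA-3'

Standard pairs A↔T, G↔C; ambiguity codes pair R↔Y, M↔K, W↔W, S↔S, D↔H, V↔B, N↔N. Complement (ATGAGCGHGYTTANMAHKTSDTGKGTGAGTYCRTTCCWGCTSGYCBGTTN), then reverse for 5'→3'.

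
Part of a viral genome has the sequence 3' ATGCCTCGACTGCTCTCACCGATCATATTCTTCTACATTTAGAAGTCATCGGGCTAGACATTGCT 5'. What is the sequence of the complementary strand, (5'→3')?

5′-TACGGAGCTGACGAGAGTGGCTAGTATAAGAAGATGTAAATCTTCAGTAGCCCGATCTGTAACGA-3′

The strand is given 3'→5', so its complement runs 5'→3' in the same left-to-right order: pair each base A↔T, G↔C.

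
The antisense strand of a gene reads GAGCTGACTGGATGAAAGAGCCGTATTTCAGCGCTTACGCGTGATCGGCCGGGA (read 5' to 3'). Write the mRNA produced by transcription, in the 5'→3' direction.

5'-UCCCGGCCGAUCACGCGUAAGCGCUGAAAUACGGCUCUUUCAUCCAGUCAGCUC-3'

The mRNA has the sequence of the coding strand (reverse complement of the template) with T→U. Reverse complement of GAGCTGACTGGATGAAAGAGCCGTATTTCAGCGCTTACGCGTGATCGGCCGGGA is TCCCGGCCGATCACGCGTAAGCGCTGAAATACGGCTCTTTCATCCAGTCAGCTC; then T→U.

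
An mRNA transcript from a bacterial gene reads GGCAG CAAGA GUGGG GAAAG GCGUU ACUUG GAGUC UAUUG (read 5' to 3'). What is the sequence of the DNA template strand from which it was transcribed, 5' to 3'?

Replace U with T to get the coding DNA strand: GGCAGCAAGAGTGGGGAAAGGCGTTACTTGGAGTCTATTG. The template strand is its reverse complement (complement CCGTCGTTCTCACCCCTTTCCGCAATGAACCTCAGATAAC, then reverse).

5'-CAATAGACTCCAAGTAACGCCTTTCCCCACTCTTGCTGCC-3'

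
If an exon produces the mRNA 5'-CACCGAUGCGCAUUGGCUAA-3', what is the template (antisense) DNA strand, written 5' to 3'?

Replace U with T to get the coding DNA strand: CACCGATGCGCATTGGCTAA. The template strand is its reverse complement (complement GTGGCTACGCGTAACCGATT, then reverse).

5'-TTAGCCAATGCGCATCGGTG-3'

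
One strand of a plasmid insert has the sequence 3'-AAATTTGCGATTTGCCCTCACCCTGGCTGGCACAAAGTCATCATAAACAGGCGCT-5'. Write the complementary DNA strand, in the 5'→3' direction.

The strand is given 3'→5', so its complement runs 5'→3' in the same left-to-right order: pair each base A↔T, G↔C.

5'-TTTAAACGCTAAACGGGAGTGGGACCGACCGTGTTTCAGTAGTATTTGTCCGCGA-3'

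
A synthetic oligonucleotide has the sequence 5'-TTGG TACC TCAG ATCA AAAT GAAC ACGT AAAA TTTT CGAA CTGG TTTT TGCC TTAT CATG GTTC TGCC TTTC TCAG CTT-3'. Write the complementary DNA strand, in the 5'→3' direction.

5′-AAGCTGAGAAAGGCAGAACCATGATAAGGCAAAAACCAGTTCGAAAATTTTACGTGTTCATTTTGATCTGAGGTACCAA-3′

The complement of TTGGTACCTCAGATCAAAATGAACACGTAAAATTTTCGAACTGGTTTTTGCCTTATCATGGTTCTGCCTTTCTCAGCTT is AACCATGGAGTCTAGTTTTACTTGTGCATTTTAAAAGCTTGACCAAAAACGGAATAGTACCAAGACGGAAAGAGTCGAA (A↔T, G↔C). DNA strands are antiparallel, so the complementary strand runs 3'→5'; reversing gives the 5'→3' form.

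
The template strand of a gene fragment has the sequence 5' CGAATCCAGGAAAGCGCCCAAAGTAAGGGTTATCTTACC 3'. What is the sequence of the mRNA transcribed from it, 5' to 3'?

5'-GGUAAGAUAACCCUUACUUUGGGCGCUUUCCUGGAUUCG-3'

The mRNA has the sequence of the coding strand (reverse complement of the template) with T→U. Reverse complement of CGAATCCAGGAAAGCGCCCAAAGTAAGGGTTATCTTACC is GGTAAGATAACCCTTACTTTGGGCGCTTTCCTGGATTCG; then T→U.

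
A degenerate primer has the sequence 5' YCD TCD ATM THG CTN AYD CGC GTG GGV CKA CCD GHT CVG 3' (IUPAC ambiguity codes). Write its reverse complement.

Standard pairs A↔T, G↔C; ambiguity codes pair Y↔R, M↔K, D↔H, V↔B, N↔N. Complement (RGHAGHTAKADCGANTRHGCGCACCCBGMTGGHCDAGBC), then reverse for 5'→3'.

5'-CBGADCHGGTMGBCCCACGCGHRTNAGCDAKATHGAHGR-3'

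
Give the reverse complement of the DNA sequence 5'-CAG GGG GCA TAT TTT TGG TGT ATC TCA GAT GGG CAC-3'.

5′-GTGCCCATCTGAGATACACCAAAAATATGCCCCCTG-3′

Reading the sequence 3'→5' and pairing each base (A↔T, G↔C) gives the reverse complement directly.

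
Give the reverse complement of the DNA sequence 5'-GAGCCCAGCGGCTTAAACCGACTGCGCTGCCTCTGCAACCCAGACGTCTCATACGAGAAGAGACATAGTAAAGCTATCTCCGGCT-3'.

Reading the sequence 3'→5' and pairing each base (A↔T, G↔C) gives the reverse complement directly.

5'-AGCCGGAGATAGCTTTACTATGTCTCTTCTCGTATGAGACGTCTGGGTTGCAGAGGCAGCGCAGTCGGTTTAAGCCGCTGGGCTC-3'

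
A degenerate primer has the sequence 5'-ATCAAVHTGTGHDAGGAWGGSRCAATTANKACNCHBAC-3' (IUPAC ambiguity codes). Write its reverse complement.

Standard pairs A↔T, G↔C; ambiguity codes pair R↔Y, K↔M, W↔W, S↔S, B↔V, D↔H, N↔N. Complement (TAGTTBDACACDHTCCTWCCSYGTTAATNMTGNGDVTG), then reverse for 5'→3'.

5'-GTVDGNGTMNTAATTGYSCCWTCCTHDCACADBTTGAT-3'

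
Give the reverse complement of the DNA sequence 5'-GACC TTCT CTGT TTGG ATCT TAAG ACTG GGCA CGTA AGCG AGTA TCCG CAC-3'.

Reading the sequence 3'→5' and pairing each base (A↔T, G↔C) gives the reverse complement directly.

5′-GTGCGGATACTCGCTTACGTGCCCAGTCTTAAGATCCAAACAGAGAAGGTC-3′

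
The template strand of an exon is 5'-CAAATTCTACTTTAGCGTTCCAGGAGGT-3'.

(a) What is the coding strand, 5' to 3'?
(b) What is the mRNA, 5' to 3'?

(a) 5'-ACCTCCTGGAACGCTAAAGTAGAATTTG-3'
(b) 5'-ACCUCCUGGAACGCUAAAGUAGAAUUUG-3'

(a) The coding strand is the reverse complement of the template: complement GTTTAAGATGAAATCGCAAGGTCCTCCA, then reverse.
(b) mRNA has the coding-strand sequence with T→U.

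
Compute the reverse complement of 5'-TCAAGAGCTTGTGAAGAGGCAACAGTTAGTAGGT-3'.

Complement each base (A↔T, G↔C): AGTTCTCGAACACTTCTCCGTTGTCAATCATCCA. Then reverse.

5'-ACCTACTAACTGTTGCCTCTTCACAAGCTCTTGA-3'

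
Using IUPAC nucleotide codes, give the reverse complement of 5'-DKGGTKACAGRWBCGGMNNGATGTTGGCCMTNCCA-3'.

Standard pairs A↔T, G↔C; ambiguity codes pair R↔Y, M↔K, W↔W, B↔V, D↔H, N↔N. Complement (HMCCAMTGTCYWVGCCKNNCTACAACCGGKANGGT), then reverse for 5'→3'.

5′-TGGNAKGGCCAACATCNNKCCGVWYCTGTMACCMH-3′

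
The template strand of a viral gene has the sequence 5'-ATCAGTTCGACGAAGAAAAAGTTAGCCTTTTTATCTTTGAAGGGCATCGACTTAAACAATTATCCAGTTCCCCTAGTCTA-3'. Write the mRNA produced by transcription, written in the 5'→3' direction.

5′-UAGACUAGGGGAACUGGAUAAUUGUUUAAGUCGAUGCCCUUCAAAGAUAAAAAGGCUAACUUUUUCUUCGUCGAACUGAU-3′

RNA polymerase reads the template 3'→5' and synthesizes mRNA 5'→3' by base-pairing (A→U, T→A, G↔C). The complement of the template is TAGTCAAGCTGCTTCTTTTTCAATCGGAAAAATAGAAACTTCCCGTAGCTGAATTTGTTAATAGGTCAAGGGGATCAGAT; antiparallel, so 5'→3' the coding strand is TAGACTAGGGGAACTGGATAATTGTTTAAGTCGATGCCCTTCAAAGATAAAAAGGCTAACTTTTTCTTCGTCGAACTGAT. Replace T with U for the mRNA.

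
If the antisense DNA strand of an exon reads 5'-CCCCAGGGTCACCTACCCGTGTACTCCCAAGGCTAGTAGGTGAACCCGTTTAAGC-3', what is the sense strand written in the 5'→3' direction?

The coding strand is complementary and antiparallel to the template: take the complement (A↔T, G↔C) and reverse.

5'-GCTTAAACGGGTTCACCTACTAGCCTTGGGAGTACACGGGTAGGTGACCCTGGGG-3'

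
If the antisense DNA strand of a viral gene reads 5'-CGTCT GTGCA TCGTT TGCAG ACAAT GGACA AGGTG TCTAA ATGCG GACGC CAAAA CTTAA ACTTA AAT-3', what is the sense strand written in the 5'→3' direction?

5'-ATTTAAGTTTAAGTTTTGGCGTCCGCATTTAGACACCTTGTCCATTGTCTGCAAACGATGCACAGACG-3'

The coding strand is complementary and antiparallel to the template: take the complement (A↔T, G↔C) and reverse.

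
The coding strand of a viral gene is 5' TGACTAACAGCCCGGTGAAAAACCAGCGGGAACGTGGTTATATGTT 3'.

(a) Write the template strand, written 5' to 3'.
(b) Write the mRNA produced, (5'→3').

(a) 5′-AACATATAACCACGTTCCCGCTGGTTTTTCACCGGGCTGTTAGTCA-3′
(b) 5'-UGACUAACAGCCCGGUGAAAAACCAGCGGGAACGUGGUUAUAUGUU-3'

(a) The template strand is the reverse complement of the coding strand: complement ACTGATTGTCGGGCCACTTTTTGGTCGCCCTTGCACCAATATACAA, then reverse.
(b) mRNA matches the coding strand with T→U.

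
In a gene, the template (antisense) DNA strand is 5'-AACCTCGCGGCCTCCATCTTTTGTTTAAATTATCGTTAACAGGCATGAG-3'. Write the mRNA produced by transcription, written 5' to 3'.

5'-CUCAUGCCUGUUAACGAUAAUUUAAACAAAAGAUGGAGGCCGCGAGGUU-3'

RNA polymerase reads the template 3'→5' and synthesizes mRNA 5'→3' by base-pairing (A→U, T→A, G↔C). The complement of the template is TTGGAGCGCCGGAGGTAGAAAACAAATTTAATAGCAATTGTCCGTACTC; antiparallel, so 5'→3' the coding strand is CTCATGCCTGTTAACGATAATTTAAACAAAAGATGGAGGCCGCGAGGTT. Replace T with U for the mRNA.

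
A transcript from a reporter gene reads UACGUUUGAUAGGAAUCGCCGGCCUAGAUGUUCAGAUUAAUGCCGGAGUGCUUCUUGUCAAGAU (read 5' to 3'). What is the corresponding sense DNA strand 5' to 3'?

The coding DNA strand has the same 5'→3' sequence as the mRNA with U replaced by T.

5′-TACGTTTGATAGGAATCGCCGGCCTAGATGTTCAGATTAATGCCGGAGTGCTTCTTGTCAAGAT-3′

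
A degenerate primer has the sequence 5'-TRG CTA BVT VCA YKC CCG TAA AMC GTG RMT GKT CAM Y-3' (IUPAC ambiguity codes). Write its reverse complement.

5'-RKTGAMCAKYCACGKTTTACGGGMRTGBABVTAGCYA-3'

Standard pairs A↔T, G↔C; ambiguity codes pair R↔Y, M↔K, B↔V. Complement (AYCGATVBABGTRMGGGCATTTKGCACYKACMAGTKR), then reverse for 5'→3'.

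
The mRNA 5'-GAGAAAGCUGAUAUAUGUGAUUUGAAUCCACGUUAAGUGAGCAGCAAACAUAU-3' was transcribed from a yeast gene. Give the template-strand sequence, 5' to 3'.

5'-ATATGTTTGCTGCTCACTTAACGTGGATTCAAATCACATATATCAGCTTTCTC-3'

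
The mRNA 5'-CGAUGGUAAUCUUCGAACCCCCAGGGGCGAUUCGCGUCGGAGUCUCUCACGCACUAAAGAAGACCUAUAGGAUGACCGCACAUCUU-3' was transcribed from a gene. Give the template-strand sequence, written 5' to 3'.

5'-AAGATGTGCGGTCATCCTATAGGTCTTCTTTAGTGCGTGAGAGACTCCGACGCGAATCGCCCCTGGGGGTTCGAAGATTACCATCG-3'

Replace U with T to get the coding DNA strand: CGATGGTAATCTTCGAACCCCCAGGGGCGATTCGCGTCGGAGTCTCTCACGCACTAAAGAAGACCTATAGGATGACCGCACATCTT. The template strand is its reverse complement (complement GCTACCATTAGAAGCTTGGGGGTCCCCGCTAAGCGCAGCCTCAGAGAGTGCGTGATTTCTTCTGGATATCCTACTGGCGTGTAGAA, then reverse).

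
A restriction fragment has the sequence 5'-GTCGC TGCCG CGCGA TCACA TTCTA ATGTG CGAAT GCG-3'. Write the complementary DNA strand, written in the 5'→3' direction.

Pairing A↔T and G↔C gives CAGCGACGGCGCGCTAGTGTAAGATTACACGCTTACGC, running 3'→5'. Reverse for the 5'→3' convention.

5'-CGCATTCGCACATTAGAATGTGATCGCGCGGCAGCGAC-3'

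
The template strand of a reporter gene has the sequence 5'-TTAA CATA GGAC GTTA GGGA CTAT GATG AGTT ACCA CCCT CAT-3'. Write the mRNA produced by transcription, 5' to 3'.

RNA polymerase reads the template 3'→5' and synthesizes mRNA 5'→3' by base-pairing (A→U, T→A, G↔C). The complement of the template is AATTGTATCCTGCAATCCCTGATACTACTCAATGGTGGGAGTA; antiparallel, so 5'→3' the coding strand is ATGAGGGTGGTAACTCATCATAGTCCCTAACGTCCTATGTTAA. Replace T with U for the mRNA.

5′-AUGAGGGUGGUAACUCAUCAUAGUCCCUAACGUCCUAUGUUAA-3′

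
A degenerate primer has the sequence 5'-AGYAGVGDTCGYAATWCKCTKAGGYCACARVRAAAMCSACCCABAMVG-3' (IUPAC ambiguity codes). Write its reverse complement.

5'-CBKTVTGGGTSGKTTTYBYTGTGRCCTMAGMGWATTRCGAHCBCTRCT-3'

Standard pairs A↔T, G↔C; ambiguity codes pair R↔Y, M↔K, W↔W, S↔S, B↔V, D↔H. Complement (TCRTCBCHAGCRTTAWGMGAMTCCRGTGTYBYTTTKGSTGGGTVTKBC), then reverse for 5'→3'.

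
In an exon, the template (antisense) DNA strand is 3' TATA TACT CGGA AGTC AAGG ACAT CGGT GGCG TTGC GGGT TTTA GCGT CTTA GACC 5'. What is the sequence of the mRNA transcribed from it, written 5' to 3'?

Reading the template 3'→5' as shown, RNA polymerase pairs each base (A→U, T→A, G↔C) to build mRNA 5'→3' directly.

5′-AUAUAUGAGCCUUCAGUUCCUGUAGCCACCGCAACGCCCAAAAUCGCAGAAUCUGG-3′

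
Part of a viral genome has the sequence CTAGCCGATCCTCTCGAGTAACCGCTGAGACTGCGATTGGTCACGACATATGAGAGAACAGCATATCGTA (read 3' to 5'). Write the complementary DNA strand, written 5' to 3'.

5'-GATCGGCTAGGAGAGCTCATTGGCGACTCTGACGCTAACCAGTGCTGTATACTCTCTTGTCGTATAGCAT-3'

The strand is given 3'→5', so its complement runs 5'→3' in the same left-to-right order: pair each base A↔T, G↔C.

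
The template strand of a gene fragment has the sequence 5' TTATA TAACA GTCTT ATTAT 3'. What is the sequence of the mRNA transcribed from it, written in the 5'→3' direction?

The mRNA has the sequence of the coding strand (reverse complement of the template) with T→U. Reverse complement of TTATATAACAGTCTTATTAT is ATAATAAGACTGTTATATAA; then T→U.

5′-AUAAUAAGACUGUUAUAUAA-3′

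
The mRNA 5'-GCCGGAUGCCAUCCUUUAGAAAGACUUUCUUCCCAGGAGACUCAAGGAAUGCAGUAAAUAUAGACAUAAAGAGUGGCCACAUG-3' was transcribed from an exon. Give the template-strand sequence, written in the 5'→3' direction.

Replace U with T to get the coding DNA strand: GCCGGATGCCATCCTTTAGAAAGACTTTCTTCCCAGGAGACTCAAGGAATGCAGTAAATATAGACATAAAGAGTGGCCACATG. The template strand is its reverse complement (complement CGGCCTACGGTAGGAAATCTTTCTGAAAGAAGGGTCCTCTGAGTTCCTTACGTCATTTATATCTGTATTTCTCACCGGTGTAC, then reverse).

5'-CATGTGGCCACTCTTTATGTCTATATTTACTGCATTCCTTGAGTCTCCTGGGAAGAAAGTCTTTCTAAAGGATGGCATCCGGC-3'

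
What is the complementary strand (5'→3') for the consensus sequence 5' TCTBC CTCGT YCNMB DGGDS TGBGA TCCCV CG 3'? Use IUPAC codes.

Standard pairs A↔T, G↔C; ambiguity codes pair Y↔R, M↔K, S↔S, B↔V, D↔H, N↔N. Complement (AGAVGGAGCARGNKVHCCHSACVCTAGGGBGC), then reverse for 5'→3'.

5'-CGBGGGATCVCASHCCHVKNGRACGAGGVAGA-3'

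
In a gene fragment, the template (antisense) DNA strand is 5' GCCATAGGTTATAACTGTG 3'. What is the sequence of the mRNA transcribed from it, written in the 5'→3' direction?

RNA polymerase reads the template 3'→5' and synthesizes mRNA 5'→3' by base-pairing (A→U, T→A, G↔C). The complement of the template is CGGTATCCAATATTGACAC; antiparallel, so 5'→3' the coding strand is CACAGTTATAACCTATGGC. Replace T with U for the mRNA.

5'-CACAGUUAUAACCUAUGGC-3'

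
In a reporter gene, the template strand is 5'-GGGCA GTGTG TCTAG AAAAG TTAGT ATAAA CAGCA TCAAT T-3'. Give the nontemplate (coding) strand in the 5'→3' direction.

5'-AATTGATGCTGTTTATACTAACTTTTCTAGACACACTGCCC-3'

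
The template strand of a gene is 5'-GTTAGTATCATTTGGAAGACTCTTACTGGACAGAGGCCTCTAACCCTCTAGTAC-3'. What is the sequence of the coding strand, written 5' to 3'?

5′-GTACTAGAGGGTTAGAGGCCTCTGTCCAGTAAGAGTCTTCCAAATGATACTAAC-3′

The coding strand is complementary and antiparallel to the template: take the complement (A↔T, G↔C) and reverse.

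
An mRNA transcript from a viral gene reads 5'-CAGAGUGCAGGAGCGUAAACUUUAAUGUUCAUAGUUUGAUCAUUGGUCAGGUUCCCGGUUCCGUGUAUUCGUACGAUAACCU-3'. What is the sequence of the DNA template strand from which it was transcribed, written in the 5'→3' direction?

5'-AGGTTATCGTACGAATACACGGAACCGGGAACCTGACCAATGATCAAACTATGAACATTAAAGTTTACGCTCCTGCACTCTG-3'

Replace U with T to get the coding DNA strand: CAGAGTGCAGGAGCGTAAACTTTAATGTTCATAGTTTGATCATTGGTCAGGTTCCCGGTTCCGTGTATTCGTACGATAACCT. The template strand is its reverse complement (complement GTCTCACGTCCTCGCATTTGAAATTACAAGTATCAAACTAGTAACCAGTCCAAGGGCCAAGGCACATAAGCATGCTATTGGA, then reverse).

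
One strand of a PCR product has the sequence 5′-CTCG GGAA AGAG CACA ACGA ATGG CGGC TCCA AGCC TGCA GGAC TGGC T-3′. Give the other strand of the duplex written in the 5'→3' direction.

5'-AGCCAGTCCTGCAGGCTTGGAGCCGCCATTCGTTGTGCTCTTTCCCGAG-3'

Pairing A↔T and G↔C gives GAGCCCTTTCTCGTGTTGCTTACCGCCGAGGTTCGGACGTCCTGACCGA, running 3'→5'. Reverse for the 5'→3' convention.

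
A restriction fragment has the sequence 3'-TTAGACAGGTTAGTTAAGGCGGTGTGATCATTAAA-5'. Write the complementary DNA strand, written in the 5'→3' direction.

5'-AATCTGTCCAATCAATTCCGCCACACTAGTAATTT-3'

The strand is given 3'→5', so its complement runs 5'→3' in the same left-to-right order: pair each base A↔T, G↔C.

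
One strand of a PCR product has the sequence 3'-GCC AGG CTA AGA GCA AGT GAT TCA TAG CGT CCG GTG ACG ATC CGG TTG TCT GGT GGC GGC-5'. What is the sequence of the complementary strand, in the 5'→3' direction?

The strand is given 3'→5', so its complement runs 5'→3' in the same left-to-right order: pair each base A↔T, G↔C.

5'-CGGTCCGATTCTCGTTCACTAAGTATCGCAGGCCACTGCTAGGCCAACAGACCACCGCCG-3'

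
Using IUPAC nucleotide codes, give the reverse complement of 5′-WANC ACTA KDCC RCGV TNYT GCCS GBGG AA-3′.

5'-TTCCVCSGGCARNABCGYGGHMTAGTGNTW-3'

Standard pairs A↔T, G↔C; ambiguity codes pair R↔Y, K↔M, W↔W, S↔S, B↔V, D↔H, N↔N. Complement (WTNGTGATMHGGYGCBANRACGGSCVCCTT), then reverse for 5'→3'.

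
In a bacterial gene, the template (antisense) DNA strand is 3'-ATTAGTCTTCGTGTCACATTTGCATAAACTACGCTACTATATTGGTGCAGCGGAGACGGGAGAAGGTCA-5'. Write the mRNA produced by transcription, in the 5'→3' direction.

5'-UAAUCAGAAGCACAGUGUAAACGUAUUUGAUGCGAUGAUAUAACCACGUCGCCUCUGCCCUCUUCCAGU-3'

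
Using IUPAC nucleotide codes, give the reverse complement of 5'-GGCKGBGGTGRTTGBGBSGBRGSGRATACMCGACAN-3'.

5'-NTGTCGKGTATYCSCYVCSVCVCAAYCACCVCMGCC-3'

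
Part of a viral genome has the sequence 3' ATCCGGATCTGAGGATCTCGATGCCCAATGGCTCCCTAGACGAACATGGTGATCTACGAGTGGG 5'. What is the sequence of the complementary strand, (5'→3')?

5'-TAGGCCTAGACTCCTAGAGCTACGGGTTACCGAGGGATCTGCTTGTACCACTAGATGCTCACCC-3'

The strand is given 3'→5', so its complement runs 5'→3' in the same left-to-right order: pair each base A↔T, G↔C.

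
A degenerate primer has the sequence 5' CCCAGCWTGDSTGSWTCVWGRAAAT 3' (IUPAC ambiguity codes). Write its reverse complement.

Standard pairs A↔T, G↔C; ambiguity codes pair R↔Y, W↔W, S↔S, D↔H, V↔B. Complement (GGGTCGWACHSACSWAGBWCYTTTA), then reverse for 5'→3'.

5'-ATTTYCWBGAWSCASHCAWGCTGGG-3'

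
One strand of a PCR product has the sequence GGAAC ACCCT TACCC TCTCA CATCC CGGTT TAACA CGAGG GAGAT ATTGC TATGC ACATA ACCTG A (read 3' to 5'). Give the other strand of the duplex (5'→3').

5′-CCTTGTGGGAATGGGAGAGTGTAGGGCCAAATTGTGCTCCCTCTATAACGATACGTGTATTGGACT-3′

The strand is given 3'→5', so its complement runs 5'→3' in the same left-to-right order: pair each base A↔T, G↔C.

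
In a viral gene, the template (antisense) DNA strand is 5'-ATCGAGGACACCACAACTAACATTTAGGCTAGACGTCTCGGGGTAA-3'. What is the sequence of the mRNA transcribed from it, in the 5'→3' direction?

RNA polymerase reads the template 3'→5' and synthesizes mRNA 5'→3' by base-pairing (A→U, T→A, G↔C). The complement of the template is TAGCTCCTGTGGTGTTGATTGTAAATCCGATCTGCAGAGCCCCATT; antiparallel, so 5'→3' the coding strand is TTACCCCGAGACGTCTAGCCTAAATGTTAGTTGTGGTGTCCTCGAT. Replace T with U for the mRNA.

5′-UUACCCCGAGACGUCUAGCCUAAAUGUUAGUUGUGGUGUCCUCGAU-3′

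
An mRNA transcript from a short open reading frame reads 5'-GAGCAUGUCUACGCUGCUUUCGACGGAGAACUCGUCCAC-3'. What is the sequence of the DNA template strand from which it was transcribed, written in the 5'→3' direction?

5'-GTGGACGAGTTCTCCGTCGAAAGCAGCGTAGACATGCTC-3'

Replace U with T to get the coding DNA strand: GAGCATGTCTACGCTGCTTTCGACGGAGAACTCGTCCAC. The template strand is its reverse complement (complement CTCGTACAGATGCGACGAAAGCTGCCTCTTGAGCAGGTG, then reverse).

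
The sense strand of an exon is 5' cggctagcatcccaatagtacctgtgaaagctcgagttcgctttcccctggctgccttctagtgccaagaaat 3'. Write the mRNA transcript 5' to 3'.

5'-CGGCUAGCAUCCCAAUAGUACCUGUGAAAGCUCGAGUUCGCUUUCCCCUGGCUGCCUUCUAGUGCCAAGAAAU-3'

mRNA has the coding-strand sequence with U in place of T.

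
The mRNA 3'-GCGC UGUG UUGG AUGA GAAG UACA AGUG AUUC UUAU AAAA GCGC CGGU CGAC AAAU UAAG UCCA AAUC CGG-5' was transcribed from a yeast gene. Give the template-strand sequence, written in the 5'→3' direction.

Written 5'→3' the mRNA is GGCCUAAACCUGAAUUAAACAGCUGGCCGCGAAAAUAUUCUUAGUGAACAUGAAGAGUAGGUUGUGUCGCG, so the coding DNA strand is GGCCTAAACCTGAATTAAACAGCTGGCCGCGAAAATATTCTTAGTGAACATGAAGAGTAGGTTGTGTCGCG. The template is its reverse complement.

5'-CGCGACACAACCTACTCTTCATGTTCACTAAGAATATTTTCGCGGCCAGCTGTTTAATTCAGGTTTAGGCC-3'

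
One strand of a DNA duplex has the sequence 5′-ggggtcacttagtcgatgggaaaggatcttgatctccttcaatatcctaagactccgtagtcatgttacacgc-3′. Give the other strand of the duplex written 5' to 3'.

Pairing A↔T and G↔C gives CCCCAGTGAATCAGCTACCCTTTCCTAGAACTAGAGGAAGTTATAGGATTCTGAGGCATCAGTACAATGTGCG, running 3'→5'. Reverse for the 5'→3' convention.

5'-GCGTGTAACATGACTACGGAGTCTTAGGATATTGAAGGAGATCAAGATCCTTTCCCATCGACTAAGTGACCCC-3'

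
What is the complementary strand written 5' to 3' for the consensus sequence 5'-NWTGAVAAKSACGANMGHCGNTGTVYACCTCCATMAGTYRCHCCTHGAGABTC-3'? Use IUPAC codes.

Standard pairs A↔T, G↔C; ambiguity codes pair R↔Y, M↔K, W↔W, S↔S, B↔V, H↔D, N↔N. Complement (NWACTBTTMSTGCTNKCDGCNACABRTGGAGGTAKTCARYGDGGADCTCTVAG), then reverse for 5'→3'.

5'-GAVTCTCDAGGDGYRACTKATGGAGGTRBACANCGDCKNTCGTSMTTBTCAWN-3'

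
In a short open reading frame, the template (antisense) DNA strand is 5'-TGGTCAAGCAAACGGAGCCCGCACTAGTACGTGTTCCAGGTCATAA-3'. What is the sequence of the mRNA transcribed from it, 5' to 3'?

The mRNA has the sequence of the coding strand (reverse complement of the template) with T→U. Reverse complement of TGGTCAAGCAAACGGAGCCCGCACTAGTACGTGTTCCAGGTCATAA is TTATGACCTGGAACACGTACTAGTGCGGGCTCCGTTTGCTTGACCA; then T→U.

5'-UUAUGACCUGGAACACGUACUAGUGCGGGCUCCGUUUGCUUGACCA-3'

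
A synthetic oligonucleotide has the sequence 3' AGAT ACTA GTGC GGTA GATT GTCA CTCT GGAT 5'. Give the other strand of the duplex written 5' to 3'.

The strand is given 3'→5', so its complement runs 5'→3' in the same left-to-right order: pair each base A↔T, G↔C.

5′-TCTATGATCACGCCATCTAACAGTGAGACCTA-3′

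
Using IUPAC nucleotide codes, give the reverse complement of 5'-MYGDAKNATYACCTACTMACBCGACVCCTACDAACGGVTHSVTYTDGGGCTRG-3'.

5′-CYAGCCCHARABSDABCCGTTHGTAGGBGTCGVGTKAGTAGGTRATNMTHCRK-3′

Standard pairs A↔T, G↔C; ambiguity codes pair R↔Y, M↔K, S↔S, B↔V, D↔H, N↔N. Complement (KRCHTMNTARTGGATGAKTGVGCTGBGGATGHTTGCCBADSBARAHCCCGAYC), then reverse for 5'→3'.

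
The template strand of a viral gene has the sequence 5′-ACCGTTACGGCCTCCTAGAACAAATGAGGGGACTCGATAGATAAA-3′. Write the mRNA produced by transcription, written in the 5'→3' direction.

RNA polymerase reads the template 3'→5' and synthesizes mRNA 5'→3' by base-pairing (A→U, T→A, G↔C). The complement of the template is TGGCAATGCCGGAGGATCTTGTTTACTCCCCTGAGCTATCTATTT; antiparallel, so 5'→3' the coding strand is TTTATCTATCGAGTCCCCTCATTTGTTCTAGGAGGCCGTAACGGT. Replace T with U for the mRNA.

5'-UUUAUCUAUCGAGUCCCCUCAUUUGUUCUAGGAGGCCGUAACGGU-3'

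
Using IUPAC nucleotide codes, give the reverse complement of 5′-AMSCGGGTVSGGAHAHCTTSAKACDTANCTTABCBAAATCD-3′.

5'-HGATTTVGVTAAGNTAHGTMTSAAGDTDTCCSBACCCGSKT-3'

Standard pairs A↔T, G↔C; ambiguity codes pair M↔K, S↔S, B↔V, D↔H, N↔N. Complement (TKSGCCCABSCCTDTDGAASTMTGHATNGAATVGVTTTAGH), then reverse for 5'→3'.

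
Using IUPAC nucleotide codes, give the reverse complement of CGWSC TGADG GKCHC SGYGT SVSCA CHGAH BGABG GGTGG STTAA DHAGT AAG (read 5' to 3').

Standard pairs A↔T, G↔C; ambiguity codes pair Y↔R, K↔M, W↔W, S↔S, B↔V, D↔H. Complement (GCWSGACTHCCMGDGSCRCASBSGTGDCTDVCTVCCCACCSAATTHDTCATTC), then reverse for 5'→3'.

5'-CTTACTDHTTAASCCACCCVTCVDTCDGTGSBSACRCSGDGMCCHTCAGSWCG-3'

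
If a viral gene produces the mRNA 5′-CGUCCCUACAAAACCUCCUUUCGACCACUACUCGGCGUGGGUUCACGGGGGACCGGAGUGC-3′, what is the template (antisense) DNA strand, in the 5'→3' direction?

5'-GCACTCCGGTCCCCCGTGAACCCACGCCGAGTAGTGGTCGAAAGGAGGTTTTGTAGGGACG-3'

Replace U with T to get the coding DNA strand: CGTCCCTACAAAACCTCCTTTCGACCACTACTCGGCGTGGGTTCACGGGGGACCGGAGTGC. The template strand is its reverse complement (complement GCAGGGATGTTTTGGAGGAAAGCTGGTGATGAGCCGCACCCAAGTGCCCCCTGGCCTCACG, then reverse).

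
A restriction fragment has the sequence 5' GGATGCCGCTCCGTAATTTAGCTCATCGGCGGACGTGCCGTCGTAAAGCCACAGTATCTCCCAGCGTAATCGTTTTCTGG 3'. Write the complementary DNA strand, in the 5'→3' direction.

5′-CCAGAAAACGATTACGCTGGGAGATACTGTGGCTTTACGACGGCACGTCCGCCGATGAGCTAAATTACGGAGCGGCATCC-3′

The complement of GGATGCCGCTCCGTAATTTAGCTCATCGGCGGACGTGCCGTCGTAAAGCCACAGTATCTCCCAGCGTAATCGTTTTCTGG is CCTACGGCGAGGCATTAAATCGAGTAGCCGCCTGCACGGCAGCATTTCGGTGTCATAGAGGGTCGCATTAGCAAAAGACC (A↔T, G↔C). DNA strands are antiparallel, so the complementary strand runs 3'→5'; reversing gives the 5'→3' form.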